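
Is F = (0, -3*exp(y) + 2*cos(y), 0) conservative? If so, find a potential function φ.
Yes, F is conservative. φ = -3*exp(y) + 2*sin(y)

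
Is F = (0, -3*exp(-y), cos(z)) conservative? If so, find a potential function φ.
Yes, F is conservative. φ = sin(z) + 3*exp(-y)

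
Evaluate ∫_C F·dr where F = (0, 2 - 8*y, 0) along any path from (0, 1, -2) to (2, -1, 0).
-4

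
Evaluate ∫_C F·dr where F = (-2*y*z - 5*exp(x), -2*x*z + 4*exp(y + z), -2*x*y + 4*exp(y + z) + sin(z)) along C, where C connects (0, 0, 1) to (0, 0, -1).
-8*sinh(1)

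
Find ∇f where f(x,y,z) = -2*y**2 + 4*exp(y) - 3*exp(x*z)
(-3*z*exp(x*z), -4*y + 4*exp(y), -3*x*exp(x*z))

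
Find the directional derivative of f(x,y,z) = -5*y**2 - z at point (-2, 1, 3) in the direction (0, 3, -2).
-28*sqrt(13)/13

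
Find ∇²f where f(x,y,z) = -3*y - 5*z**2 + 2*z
-10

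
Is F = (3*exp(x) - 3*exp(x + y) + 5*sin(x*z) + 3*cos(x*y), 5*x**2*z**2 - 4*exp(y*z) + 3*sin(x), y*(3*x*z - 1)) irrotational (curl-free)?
No, ∇×F = (-10*x**2*z + 3*x*z + 4*y*exp(y*z) - 1, 5*x*cos(x*z) - 3*y*z, 10*x*z**2 + 3*x*sin(x*y) + 3*exp(x + y) + 3*cos(x))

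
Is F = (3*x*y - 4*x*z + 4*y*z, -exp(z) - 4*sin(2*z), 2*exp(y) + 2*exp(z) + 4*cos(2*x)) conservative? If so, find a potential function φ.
No, ∇×F = (2*exp(y) + exp(z) + 8*cos(2*z), -4*x + 4*y + 8*sin(2*x), -3*x - 4*z) ≠ 0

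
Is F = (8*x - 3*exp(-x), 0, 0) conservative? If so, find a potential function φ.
Yes, F is conservative. φ = 4*x**2 + 3*exp(-x)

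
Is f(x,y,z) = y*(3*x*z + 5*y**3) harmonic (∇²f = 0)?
No, ∇²f = 60*y**2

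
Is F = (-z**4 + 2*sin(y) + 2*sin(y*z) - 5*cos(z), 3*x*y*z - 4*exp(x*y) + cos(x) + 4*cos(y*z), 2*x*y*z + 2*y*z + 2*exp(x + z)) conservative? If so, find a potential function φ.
No, ∇×F = (-3*x*y + 2*x*z + 4*y*sin(y*z) + 2*z, -2*y*z + 2*y*cos(y*z) - 4*z**3 - 2*exp(x + z) + 5*sin(z), 3*y*z - 4*y*exp(x*y) - 2*z*cos(y*z) - sin(x) - 2*cos(y)) ≠ 0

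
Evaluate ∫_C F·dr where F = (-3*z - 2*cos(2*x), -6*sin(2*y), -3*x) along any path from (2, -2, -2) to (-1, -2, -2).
-18 + sin(4) + sin(2)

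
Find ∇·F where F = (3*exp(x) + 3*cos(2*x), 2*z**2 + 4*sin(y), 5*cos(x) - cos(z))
3*exp(x) - 6*sin(2*x) + sin(z) + 4*cos(y)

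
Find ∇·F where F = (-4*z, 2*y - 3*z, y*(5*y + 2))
2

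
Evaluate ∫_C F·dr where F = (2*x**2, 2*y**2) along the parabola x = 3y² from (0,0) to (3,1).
56/3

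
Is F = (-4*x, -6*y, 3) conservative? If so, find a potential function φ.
Yes, F is conservative. φ = -2*x**2 - 3*y**2 + 3*z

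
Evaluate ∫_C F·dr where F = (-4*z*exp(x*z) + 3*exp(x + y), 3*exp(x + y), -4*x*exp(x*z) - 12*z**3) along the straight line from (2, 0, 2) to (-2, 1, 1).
-3*exp(2) - 4*exp(-2) + 3*exp(-1) + 45 + 4*exp(4)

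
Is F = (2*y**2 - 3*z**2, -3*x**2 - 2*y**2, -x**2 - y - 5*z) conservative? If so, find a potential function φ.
No, ∇×F = (-1, 2*x - 6*z, -6*x - 4*y) ≠ 0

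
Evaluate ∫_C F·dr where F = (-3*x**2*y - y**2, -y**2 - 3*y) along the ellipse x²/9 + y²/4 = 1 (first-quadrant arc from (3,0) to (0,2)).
-2/3 + 81*pi/8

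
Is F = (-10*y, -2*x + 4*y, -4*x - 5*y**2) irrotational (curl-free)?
No, ∇×F = (-10*y, 4, 8)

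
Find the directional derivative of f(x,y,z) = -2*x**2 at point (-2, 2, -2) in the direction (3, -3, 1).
24*sqrt(19)/19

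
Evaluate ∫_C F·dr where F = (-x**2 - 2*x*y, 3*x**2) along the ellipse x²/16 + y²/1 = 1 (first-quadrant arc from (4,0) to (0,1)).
64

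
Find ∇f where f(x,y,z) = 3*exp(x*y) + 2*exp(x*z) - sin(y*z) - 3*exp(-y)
(3*y*exp(x*y) + 2*z*exp(x*z), 3*x*exp(x*y) - z*cos(y*z) + 3*exp(-y), 2*x*exp(x*z) - y*cos(y*z))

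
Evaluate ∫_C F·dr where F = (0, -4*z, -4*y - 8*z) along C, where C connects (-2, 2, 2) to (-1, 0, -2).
16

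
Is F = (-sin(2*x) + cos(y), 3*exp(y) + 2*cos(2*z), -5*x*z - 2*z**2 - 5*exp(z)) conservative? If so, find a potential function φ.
No, ∇×F = (4*sin(2*z), 5*z, sin(y)) ≠ 0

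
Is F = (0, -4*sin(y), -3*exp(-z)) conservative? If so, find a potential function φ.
Yes, F is conservative. φ = 4*cos(y) + 3*exp(-z)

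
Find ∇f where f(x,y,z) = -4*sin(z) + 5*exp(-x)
(-5*exp(-x), 0, -4*cos(z))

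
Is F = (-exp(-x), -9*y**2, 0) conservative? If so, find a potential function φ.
Yes, F is conservative. φ = -3*y**3 + exp(-x)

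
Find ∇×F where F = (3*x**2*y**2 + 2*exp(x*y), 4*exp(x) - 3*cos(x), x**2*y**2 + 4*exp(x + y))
(2*x**2*y + 4*exp(x + y), -2*x*y**2 - 4*exp(x + y), -6*x**2*y - 2*x*exp(x*y) + 4*exp(x) + 3*sin(x))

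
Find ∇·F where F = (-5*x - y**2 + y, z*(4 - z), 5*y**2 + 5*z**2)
10*z - 5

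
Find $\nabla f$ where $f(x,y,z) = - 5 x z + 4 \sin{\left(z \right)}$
(-5*z, 0, -5*x + 4*cos(z))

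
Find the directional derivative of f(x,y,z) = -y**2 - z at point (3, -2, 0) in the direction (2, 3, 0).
12*sqrt(13)/13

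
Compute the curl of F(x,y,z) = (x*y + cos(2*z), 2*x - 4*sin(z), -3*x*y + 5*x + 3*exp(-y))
(-3*x + 4*cos(z) - 3*exp(-y), 3*y - 2*sin(2*z) - 5, 2 - x)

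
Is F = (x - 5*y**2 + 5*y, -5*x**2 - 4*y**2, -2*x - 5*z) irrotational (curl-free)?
No, ∇×F = (0, 2, -10*x + 10*y - 5)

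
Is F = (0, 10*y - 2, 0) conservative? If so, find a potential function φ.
Yes, F is conservative. φ = y*(5*y - 2)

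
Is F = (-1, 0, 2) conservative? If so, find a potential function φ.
Yes, F is conservative. φ = -x + 2*z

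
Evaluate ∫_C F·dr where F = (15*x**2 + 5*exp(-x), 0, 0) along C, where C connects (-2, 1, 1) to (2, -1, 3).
10*sinh(2) + 80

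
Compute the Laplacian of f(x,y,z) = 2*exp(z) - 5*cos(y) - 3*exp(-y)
2*exp(z) + 5*cos(y) - 3*exp(-y)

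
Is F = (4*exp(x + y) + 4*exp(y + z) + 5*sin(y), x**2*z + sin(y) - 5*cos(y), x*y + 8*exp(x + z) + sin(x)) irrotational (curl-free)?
No, ∇×F = (x*(1 - x), -y - 8*exp(x + z) + 4*exp(y + z) - cos(x), 2*x*z - 4*exp(x + y) - 4*exp(y + z) - 5*cos(y))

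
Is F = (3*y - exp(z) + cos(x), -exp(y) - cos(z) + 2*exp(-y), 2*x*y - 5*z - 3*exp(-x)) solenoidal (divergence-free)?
No, ∇·F = -exp(y) - sin(x) - 5 - 2*exp(-y)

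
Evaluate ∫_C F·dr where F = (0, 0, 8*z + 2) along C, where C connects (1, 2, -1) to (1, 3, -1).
0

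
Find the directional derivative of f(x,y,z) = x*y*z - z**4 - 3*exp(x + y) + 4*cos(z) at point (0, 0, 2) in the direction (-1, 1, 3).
-12*sqrt(11)*(sin(2) + 8)/11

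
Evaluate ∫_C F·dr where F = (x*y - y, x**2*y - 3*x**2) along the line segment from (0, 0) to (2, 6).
14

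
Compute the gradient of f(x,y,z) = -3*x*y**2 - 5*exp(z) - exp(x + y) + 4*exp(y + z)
(-3*y**2 - exp(x + y), -6*x*y - exp(x + y) + 4*exp(y + z), (4*exp(y) - 5)*exp(z))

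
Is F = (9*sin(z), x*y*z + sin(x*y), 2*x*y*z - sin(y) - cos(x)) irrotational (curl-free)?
No, ∇×F = (-x*y + 2*x*z - cos(y), -2*y*z - sin(x) + 9*cos(z), y*(z + cos(x*y)))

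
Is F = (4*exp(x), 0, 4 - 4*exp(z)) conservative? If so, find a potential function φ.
Yes, F is conservative. φ = 4*z + 4*exp(x) - 4*exp(z)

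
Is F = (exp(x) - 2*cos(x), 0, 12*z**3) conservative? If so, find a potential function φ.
Yes, F is conservative. φ = 3*z**4 + exp(x) - 2*sin(x)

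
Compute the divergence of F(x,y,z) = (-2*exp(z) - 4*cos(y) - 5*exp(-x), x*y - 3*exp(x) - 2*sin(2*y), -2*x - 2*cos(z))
x + 2*sin(z) - 4*cos(2*y) + 5*exp(-x)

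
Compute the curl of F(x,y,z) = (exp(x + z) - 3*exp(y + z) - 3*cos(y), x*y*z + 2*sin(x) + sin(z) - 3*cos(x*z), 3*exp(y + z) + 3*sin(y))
(-x*y - 3*x*sin(x*z) + 3*exp(y + z) + 3*cos(y) - cos(z), exp(x + z) - 3*exp(y + z), y*z + 3*z*sin(x*z) + 3*exp(y + z) - 3*sin(y) + 2*cos(x))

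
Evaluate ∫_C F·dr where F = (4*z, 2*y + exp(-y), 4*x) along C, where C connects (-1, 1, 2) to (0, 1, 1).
8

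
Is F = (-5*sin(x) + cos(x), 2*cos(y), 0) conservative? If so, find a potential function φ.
Yes, F is conservative. φ = sin(x) + 2*sin(y) + 5*cos(x)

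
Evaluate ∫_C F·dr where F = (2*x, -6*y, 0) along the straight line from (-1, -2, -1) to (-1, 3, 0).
-15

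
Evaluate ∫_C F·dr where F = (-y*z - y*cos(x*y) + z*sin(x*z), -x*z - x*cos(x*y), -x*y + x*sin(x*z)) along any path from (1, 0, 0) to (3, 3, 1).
-8 - sin(9) - cos(3)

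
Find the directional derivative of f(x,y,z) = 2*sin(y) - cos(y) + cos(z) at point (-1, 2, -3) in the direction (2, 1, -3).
sqrt(14)*(2*cos(2) - 3*sin(3) + sin(2))/14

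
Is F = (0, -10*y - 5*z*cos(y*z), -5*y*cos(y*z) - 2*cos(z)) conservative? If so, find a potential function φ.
Yes, F is conservative. φ = -5*y**2 - 2*sin(z) - 5*sin(y*z)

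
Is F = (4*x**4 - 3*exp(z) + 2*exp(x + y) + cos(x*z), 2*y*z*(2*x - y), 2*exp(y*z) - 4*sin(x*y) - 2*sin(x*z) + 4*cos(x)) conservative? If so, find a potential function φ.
No, ∇×F = (-4*x*cos(x*y) - 2*y*(2*x - y) + 2*z*exp(y*z), -x*sin(x*z) + 4*y*cos(x*y) + 2*z*cos(x*z) - 3*exp(z) + 4*sin(x), 4*y*z - 2*exp(x + y)) ≠ 0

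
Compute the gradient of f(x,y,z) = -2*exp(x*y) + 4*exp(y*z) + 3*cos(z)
(-2*y*exp(x*y), -2*x*exp(x*y) + 4*z*exp(y*z), 4*y*exp(y*z) - 3*sin(z))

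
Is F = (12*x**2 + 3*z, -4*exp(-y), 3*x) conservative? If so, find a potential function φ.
Yes, F is conservative. φ = 4*x**3 + 3*x*z + 4*exp(-y)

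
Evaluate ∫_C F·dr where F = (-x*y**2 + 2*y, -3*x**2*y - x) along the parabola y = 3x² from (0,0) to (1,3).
-21/2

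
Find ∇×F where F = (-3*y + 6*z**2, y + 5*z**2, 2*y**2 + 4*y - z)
(4*y - 10*z + 4, 12*z, 3)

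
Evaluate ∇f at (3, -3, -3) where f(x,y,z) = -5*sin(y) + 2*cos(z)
(0, -5*cos(3), 2*sin(3))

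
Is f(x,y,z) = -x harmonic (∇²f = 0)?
Yes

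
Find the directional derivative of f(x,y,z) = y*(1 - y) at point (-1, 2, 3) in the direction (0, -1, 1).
3*sqrt(2)/2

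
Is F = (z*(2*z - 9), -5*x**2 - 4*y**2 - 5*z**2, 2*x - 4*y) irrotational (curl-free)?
No, ∇×F = (10*z - 4, 4*z - 11, -10*x)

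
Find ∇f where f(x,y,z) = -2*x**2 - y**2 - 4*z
(-4*x, -2*y, -4)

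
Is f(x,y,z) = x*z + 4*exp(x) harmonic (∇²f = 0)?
No, ∇²f = 4*exp(x)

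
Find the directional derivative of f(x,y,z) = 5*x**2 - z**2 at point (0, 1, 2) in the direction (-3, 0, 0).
0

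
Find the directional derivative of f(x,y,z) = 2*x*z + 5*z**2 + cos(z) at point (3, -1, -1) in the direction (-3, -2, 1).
sqrt(14)*(sin(1) + 2)/14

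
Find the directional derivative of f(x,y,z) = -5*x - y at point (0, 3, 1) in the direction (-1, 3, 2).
sqrt(14)/7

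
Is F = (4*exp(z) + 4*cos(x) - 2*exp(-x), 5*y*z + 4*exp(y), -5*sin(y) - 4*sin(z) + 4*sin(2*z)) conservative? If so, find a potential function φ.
No, ∇×F = (-5*y - 5*cos(y), 4*exp(z), 0) ≠ 0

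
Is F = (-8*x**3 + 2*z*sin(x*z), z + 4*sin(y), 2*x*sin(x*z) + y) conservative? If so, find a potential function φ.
Yes, F is conservative. φ = -2*x**4 + y*z - 4*cos(y) - 2*cos(x*z)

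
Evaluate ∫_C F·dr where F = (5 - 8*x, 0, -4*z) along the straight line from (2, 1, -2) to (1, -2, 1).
13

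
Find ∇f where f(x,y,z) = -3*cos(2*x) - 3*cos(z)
(6*sin(2*x), 0, 3*sin(z))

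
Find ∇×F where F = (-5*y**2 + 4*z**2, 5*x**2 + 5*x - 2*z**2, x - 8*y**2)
(-16*y + 4*z, 8*z - 1, 10*x + 10*y + 5)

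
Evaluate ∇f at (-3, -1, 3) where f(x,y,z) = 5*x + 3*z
(5, 0, 3)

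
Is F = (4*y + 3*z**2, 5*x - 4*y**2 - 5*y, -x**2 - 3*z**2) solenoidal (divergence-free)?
No, ∇·F = -8*y - 6*z - 5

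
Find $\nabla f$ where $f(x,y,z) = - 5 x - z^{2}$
(-5, 0, -2*z)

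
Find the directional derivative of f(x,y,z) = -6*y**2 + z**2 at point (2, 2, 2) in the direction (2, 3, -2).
-80*sqrt(17)/17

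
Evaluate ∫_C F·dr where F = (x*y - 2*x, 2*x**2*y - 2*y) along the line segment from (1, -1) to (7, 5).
738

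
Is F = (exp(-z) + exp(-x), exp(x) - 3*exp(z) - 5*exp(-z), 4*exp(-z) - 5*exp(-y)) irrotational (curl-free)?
No, ∇×F = (3*exp(z) - 5*exp(-z) + 5*exp(-y), -exp(-z), exp(x))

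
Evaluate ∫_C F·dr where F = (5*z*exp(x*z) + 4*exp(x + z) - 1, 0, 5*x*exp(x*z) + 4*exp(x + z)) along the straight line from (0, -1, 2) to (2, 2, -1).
-4*exp(2) - 7 + 5*exp(-2) + 4*E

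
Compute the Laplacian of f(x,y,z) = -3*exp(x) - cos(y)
-3*exp(x) + cos(y)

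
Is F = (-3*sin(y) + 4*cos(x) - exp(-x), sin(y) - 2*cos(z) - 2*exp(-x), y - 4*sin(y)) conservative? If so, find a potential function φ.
No, ∇×F = (-2*sin(z) - 4*cos(y) + 1, 0, 3*cos(y) + 2*exp(-x)) ≠ 0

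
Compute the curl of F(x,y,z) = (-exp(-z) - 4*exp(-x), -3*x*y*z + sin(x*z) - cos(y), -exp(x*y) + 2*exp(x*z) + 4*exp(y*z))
(3*x*y - x*exp(x*y) - x*cos(x*z) + 4*z*exp(y*z), y*exp(x*y) - 2*z*exp(x*z) + exp(-z), z*(-3*y + cos(x*z)))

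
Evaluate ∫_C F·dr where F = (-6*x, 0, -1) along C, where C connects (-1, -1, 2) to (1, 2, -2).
4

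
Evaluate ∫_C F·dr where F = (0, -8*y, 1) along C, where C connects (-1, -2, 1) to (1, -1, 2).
13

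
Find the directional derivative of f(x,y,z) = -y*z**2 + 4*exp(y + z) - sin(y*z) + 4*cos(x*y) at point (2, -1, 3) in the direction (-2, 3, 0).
sqrt(13)*(-27 - 9*cos(3) + 32*sin(2) + 12*exp(2))/13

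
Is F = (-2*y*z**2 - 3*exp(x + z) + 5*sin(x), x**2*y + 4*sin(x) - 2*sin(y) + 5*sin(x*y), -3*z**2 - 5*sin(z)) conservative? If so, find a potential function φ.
No, ∇×F = (0, -4*y*z - 3*exp(x + z), 2*x*y + 5*y*cos(x*y) + 2*z**2 + 4*cos(x)) ≠ 0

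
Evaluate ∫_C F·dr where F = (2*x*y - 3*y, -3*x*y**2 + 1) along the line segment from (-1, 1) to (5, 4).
-315/2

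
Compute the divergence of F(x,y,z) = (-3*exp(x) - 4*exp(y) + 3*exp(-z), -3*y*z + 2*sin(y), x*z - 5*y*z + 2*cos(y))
x - 5*y - 3*z - 3*exp(x) + 2*cos(y)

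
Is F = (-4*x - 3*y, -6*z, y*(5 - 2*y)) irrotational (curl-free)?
No, ∇×F = (11 - 4*y, 0, 3)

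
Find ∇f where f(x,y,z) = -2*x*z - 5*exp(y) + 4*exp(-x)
(-2*z - 4*exp(-x), -5*exp(y), -2*x)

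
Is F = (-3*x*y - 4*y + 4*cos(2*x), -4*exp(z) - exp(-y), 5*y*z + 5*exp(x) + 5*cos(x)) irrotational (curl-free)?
No, ∇×F = (5*z + 4*exp(z), -5*exp(x) + 5*sin(x), 3*x + 4)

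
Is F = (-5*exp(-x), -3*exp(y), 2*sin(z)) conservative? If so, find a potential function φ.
Yes, F is conservative. φ = -3*exp(y) - 2*cos(z) + 5*exp(-x)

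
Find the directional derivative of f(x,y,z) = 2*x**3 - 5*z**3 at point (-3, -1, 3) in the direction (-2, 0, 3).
-513*sqrt(13)/13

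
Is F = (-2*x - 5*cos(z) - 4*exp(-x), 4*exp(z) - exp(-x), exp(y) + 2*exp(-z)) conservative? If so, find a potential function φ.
No, ∇×F = (exp(y) - 4*exp(z), 5*sin(z), exp(-x)) ≠ 0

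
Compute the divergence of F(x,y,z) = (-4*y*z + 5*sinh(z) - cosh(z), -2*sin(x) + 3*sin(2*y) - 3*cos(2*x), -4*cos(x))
6*cos(2*y)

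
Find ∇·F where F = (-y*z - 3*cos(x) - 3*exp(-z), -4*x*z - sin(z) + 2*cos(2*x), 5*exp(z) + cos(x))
5*exp(z) + 3*sin(x)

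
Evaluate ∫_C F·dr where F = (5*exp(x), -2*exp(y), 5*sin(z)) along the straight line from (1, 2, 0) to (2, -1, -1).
-5*E - 5*cos(1) - 2*exp(-1) + 5 + 7*exp(2)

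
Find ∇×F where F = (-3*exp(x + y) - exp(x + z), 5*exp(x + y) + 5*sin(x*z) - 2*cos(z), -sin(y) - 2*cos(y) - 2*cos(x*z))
(-5*x*cos(x*z) + 2*sin(y) - 2*sin(z) - cos(y), -2*z*sin(x*z) - exp(x + z), 5*z*cos(x*z) + 8*exp(x + y))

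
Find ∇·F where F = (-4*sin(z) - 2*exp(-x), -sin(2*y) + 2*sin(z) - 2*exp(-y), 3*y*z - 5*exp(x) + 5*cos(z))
3*y - 5*sin(z) - 2*cos(2*y) + 2*exp(-y) + 2*exp(-x)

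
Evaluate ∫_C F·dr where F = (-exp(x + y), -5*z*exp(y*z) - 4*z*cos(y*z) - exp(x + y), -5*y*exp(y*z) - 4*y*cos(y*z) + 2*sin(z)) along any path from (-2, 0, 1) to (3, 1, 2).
-exp(4) - 5*exp(2) - 4*sin(2) + exp(-2) - 2*cos(2) + 2*cos(1) + 5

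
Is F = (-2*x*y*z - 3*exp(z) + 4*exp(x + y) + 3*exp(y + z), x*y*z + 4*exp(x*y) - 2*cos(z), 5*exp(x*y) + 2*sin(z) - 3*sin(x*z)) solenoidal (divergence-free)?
No, ∇·F = x*z + 4*x*exp(x*y) - 3*x*cos(x*z) - 2*y*z + 4*exp(x + y) + 2*cos(z)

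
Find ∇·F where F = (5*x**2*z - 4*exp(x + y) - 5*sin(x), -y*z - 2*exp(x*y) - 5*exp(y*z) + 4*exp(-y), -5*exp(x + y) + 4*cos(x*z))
10*x*z - 2*x*exp(x*y) - 4*x*sin(x*z) - 5*z*exp(y*z) - z - 4*exp(x + y) - 5*cos(x) - 4*exp(-y)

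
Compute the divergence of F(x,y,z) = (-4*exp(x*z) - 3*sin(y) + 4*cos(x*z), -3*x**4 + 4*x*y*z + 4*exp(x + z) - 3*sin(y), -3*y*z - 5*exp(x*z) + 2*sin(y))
4*x*z - 5*x*exp(x*z) - 3*y - 4*z*exp(x*z) - 4*z*sin(x*z) - 3*cos(y)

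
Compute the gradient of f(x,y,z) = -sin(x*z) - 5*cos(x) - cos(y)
(-z*cos(x*z) + 5*sin(x), sin(y), -x*cos(x*z))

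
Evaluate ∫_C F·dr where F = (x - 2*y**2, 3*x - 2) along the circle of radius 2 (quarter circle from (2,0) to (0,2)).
14/3 + 3*pi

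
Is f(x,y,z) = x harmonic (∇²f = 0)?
Yes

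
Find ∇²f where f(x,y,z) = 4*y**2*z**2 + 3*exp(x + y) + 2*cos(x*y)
-2*x**2*cos(x*y) - 2*y**2*cos(x*y) + 8*y**2 + 8*z**2 + 6*exp(x + y)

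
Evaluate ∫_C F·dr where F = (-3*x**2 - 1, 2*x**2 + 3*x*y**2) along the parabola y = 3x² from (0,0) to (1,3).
169/7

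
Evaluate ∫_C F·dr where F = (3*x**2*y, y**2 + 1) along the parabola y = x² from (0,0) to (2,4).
668/15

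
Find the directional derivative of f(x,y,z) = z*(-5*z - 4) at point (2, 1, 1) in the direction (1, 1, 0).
0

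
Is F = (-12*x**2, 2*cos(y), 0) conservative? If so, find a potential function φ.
Yes, F is conservative. φ = -4*x**3 + 2*sin(y)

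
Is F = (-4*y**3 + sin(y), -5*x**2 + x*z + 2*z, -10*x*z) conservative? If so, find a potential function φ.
No, ∇×F = (-x - 2, 10*z, -10*x + 12*y**2 + z - cos(y)) ≠ 0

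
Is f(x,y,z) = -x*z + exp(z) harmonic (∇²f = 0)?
No, ∇²f = exp(z)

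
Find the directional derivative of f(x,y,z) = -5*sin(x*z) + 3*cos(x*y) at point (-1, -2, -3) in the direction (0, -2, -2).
-sqrt(2)*(5*cos(3) + 3*sin(2))/2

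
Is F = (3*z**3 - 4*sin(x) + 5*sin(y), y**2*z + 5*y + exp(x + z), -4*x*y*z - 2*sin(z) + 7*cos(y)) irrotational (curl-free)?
No, ∇×F = (-4*x*z - y**2 - exp(x + z) - 7*sin(y), z*(4*y + 9*z), exp(x + z) - 5*cos(y))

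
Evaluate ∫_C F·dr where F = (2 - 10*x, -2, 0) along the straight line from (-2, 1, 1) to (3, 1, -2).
-15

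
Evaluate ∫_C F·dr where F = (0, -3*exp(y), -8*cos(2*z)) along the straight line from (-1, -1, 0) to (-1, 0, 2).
-3 + 3*exp(-1) - 4*sin(4)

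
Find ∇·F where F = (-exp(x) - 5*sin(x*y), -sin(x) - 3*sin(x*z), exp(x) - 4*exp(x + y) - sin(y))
-5*y*cos(x*y) - exp(x)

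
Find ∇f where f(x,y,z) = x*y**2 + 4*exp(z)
(y**2, 2*x*y, 4*exp(z))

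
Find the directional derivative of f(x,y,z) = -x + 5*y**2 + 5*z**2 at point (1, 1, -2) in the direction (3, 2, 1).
-3*sqrt(14)/14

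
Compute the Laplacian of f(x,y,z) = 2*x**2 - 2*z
4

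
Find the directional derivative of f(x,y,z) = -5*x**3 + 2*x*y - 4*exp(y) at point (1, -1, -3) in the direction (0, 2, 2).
sqrt(2)*(-2 + E)*exp(-1)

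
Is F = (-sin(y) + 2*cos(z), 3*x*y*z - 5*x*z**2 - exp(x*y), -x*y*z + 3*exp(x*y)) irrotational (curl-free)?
No, ∇×F = (3*x*(-y + 3*z + exp(x*y)), y*z - 3*y*exp(x*y) - 2*sin(z), 3*y*z - y*exp(x*y) - 5*z**2 + cos(y))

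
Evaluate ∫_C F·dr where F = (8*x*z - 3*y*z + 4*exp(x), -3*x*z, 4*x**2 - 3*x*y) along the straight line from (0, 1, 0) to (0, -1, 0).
0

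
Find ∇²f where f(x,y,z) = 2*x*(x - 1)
4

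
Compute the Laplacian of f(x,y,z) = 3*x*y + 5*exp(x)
5*exp(x)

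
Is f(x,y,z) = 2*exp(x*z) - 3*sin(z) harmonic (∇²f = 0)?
No, ∇²f = 2*x**2*exp(x*z) + 2*z**2*exp(x*z) + 3*sin(z)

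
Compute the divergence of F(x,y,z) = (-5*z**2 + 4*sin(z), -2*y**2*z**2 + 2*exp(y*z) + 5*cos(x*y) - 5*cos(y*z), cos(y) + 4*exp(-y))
-5*x*sin(x*y) - 4*y*z**2 + 2*z*exp(y*z) + 5*z*sin(y*z)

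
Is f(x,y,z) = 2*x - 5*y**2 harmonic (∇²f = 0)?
No, ∇²f = -10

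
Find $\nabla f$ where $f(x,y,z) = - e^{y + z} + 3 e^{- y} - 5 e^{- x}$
(5*exp(-x), (-exp(2*y + z) - 3)*exp(-y), -exp(y + z))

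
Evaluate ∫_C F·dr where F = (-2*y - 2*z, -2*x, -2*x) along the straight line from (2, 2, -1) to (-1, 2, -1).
6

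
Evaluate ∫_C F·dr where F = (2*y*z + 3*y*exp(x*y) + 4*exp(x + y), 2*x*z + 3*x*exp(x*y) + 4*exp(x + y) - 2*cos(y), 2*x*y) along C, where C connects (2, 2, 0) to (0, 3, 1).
-7*exp(4) - 2*sin(3) + 2*sin(2) + 3 + 4*exp(3)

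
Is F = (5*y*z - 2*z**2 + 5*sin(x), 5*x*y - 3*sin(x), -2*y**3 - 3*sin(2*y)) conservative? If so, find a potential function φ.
No, ∇×F = (-6*y**2 - 6*cos(2*y), 5*y - 4*z, 5*y - 5*z - 3*cos(x)) ≠ 0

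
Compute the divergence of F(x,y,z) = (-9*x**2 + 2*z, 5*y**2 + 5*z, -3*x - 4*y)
-18*x + 10*y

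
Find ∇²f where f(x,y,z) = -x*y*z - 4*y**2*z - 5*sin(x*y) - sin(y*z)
5*x**2*sin(x*y) + 5*y**2*sin(x*y) + y**2*sin(y*z) + z**2*sin(y*z) - 8*z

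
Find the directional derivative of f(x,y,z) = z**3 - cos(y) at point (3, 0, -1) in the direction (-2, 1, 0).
0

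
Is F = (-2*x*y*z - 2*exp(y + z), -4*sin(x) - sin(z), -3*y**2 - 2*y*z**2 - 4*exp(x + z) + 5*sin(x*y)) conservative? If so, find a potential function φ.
No, ∇×F = (5*x*cos(x*y) - 6*y - 2*z**2 + cos(z), -2*x*y - 5*y*cos(x*y) + 4*exp(x + z) - 2*exp(y + z), 2*x*z + 2*exp(y + z) - 4*cos(x)) ≠ 0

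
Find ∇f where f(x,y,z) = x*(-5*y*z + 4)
(-5*y*z + 4, -5*x*z, -5*x*y)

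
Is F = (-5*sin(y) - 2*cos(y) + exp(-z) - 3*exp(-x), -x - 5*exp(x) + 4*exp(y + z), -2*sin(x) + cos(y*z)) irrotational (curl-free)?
No, ∇×F = (-z*sin(y*z) - 4*exp(y + z), 2*cos(x) - exp(-z), -5*exp(x) - 2*sin(y) + 5*cos(y) - 1)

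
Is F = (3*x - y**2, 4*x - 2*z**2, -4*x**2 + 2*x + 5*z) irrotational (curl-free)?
No, ∇×F = (4*z, 8*x - 2, 2*y + 4)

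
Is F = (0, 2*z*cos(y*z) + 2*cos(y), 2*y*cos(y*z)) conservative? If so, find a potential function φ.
Yes, F is conservative. φ = 2*sin(y) + 2*sin(y*z)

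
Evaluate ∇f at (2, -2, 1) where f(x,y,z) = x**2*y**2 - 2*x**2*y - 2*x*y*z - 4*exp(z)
(36, -28, 8 - 4*E)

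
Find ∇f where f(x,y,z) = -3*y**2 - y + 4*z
(0, -6*y - 1, 4)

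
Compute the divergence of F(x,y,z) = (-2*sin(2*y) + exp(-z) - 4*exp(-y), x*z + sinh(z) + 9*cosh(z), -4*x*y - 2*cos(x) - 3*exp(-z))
3*exp(-z)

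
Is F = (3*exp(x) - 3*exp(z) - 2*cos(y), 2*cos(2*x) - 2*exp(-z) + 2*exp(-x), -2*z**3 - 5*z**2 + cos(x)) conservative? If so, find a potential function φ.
No, ∇×F = (-2*exp(-z), -3*exp(z) + sin(x), -4*sin(2*x) - 2*sin(y) - 2*exp(-x)) ≠ 0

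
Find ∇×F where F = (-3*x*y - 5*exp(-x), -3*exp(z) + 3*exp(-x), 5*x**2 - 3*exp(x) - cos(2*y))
(3*exp(z) + 2*sin(2*y), -10*x + 3*exp(x), 3*x - 3*exp(-x))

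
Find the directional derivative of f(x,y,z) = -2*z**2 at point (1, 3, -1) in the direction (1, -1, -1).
-4*sqrt(3)/3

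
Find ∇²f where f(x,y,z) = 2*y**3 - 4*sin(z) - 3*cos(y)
12*y + 4*sin(z) + 3*cos(y)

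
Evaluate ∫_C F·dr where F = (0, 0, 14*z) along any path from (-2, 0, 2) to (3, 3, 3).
35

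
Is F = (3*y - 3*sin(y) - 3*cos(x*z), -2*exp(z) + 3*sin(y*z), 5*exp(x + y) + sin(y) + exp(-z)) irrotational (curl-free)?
No, ∇×F = (-3*y*cos(y*z) + 2*exp(z) + 5*exp(x + y) + cos(y), 3*x*sin(x*z) - 5*exp(x + y), 3*cos(y) - 3)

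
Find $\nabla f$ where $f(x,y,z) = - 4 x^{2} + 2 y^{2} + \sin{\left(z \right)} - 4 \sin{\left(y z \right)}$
(-8*x, 4*y - 4*z*cos(y*z), -4*y*cos(y*z) + cos(z))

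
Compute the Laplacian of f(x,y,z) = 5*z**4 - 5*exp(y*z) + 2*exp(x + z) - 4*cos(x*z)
4*x**2*cos(x*z) - 5*y**2*exp(y*z) - 5*z**2*exp(y*z) + 4*z**2*cos(x*z) + 60*z**2 + 4*exp(x + z)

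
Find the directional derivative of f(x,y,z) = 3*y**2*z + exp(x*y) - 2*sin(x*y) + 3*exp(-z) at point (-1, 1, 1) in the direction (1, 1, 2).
sqrt(6)*(-1 + 2*E)*exp(-1)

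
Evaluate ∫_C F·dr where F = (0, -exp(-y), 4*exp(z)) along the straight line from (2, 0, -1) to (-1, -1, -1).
-1 + E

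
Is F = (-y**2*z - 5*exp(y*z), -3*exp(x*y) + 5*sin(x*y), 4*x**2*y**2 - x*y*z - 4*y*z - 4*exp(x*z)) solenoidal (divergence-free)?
No, ∇·F = -x*y - 3*x*exp(x*y) - 4*x*exp(x*z) + 5*x*cos(x*y) - 4*y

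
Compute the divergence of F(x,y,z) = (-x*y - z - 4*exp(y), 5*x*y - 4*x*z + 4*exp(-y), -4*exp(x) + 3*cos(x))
5*x - y - 4*exp(-y)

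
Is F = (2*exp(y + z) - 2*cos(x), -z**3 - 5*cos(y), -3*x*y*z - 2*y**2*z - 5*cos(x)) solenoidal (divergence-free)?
No, ∇·F = -3*x*y - 2*y**2 + 2*sin(x) + 5*sin(y)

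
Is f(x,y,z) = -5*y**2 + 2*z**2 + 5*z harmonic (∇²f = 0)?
No, ∇²f = -6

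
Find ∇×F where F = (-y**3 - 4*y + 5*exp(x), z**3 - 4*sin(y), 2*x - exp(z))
(-3*z**2, -2, 3*y**2 + 4)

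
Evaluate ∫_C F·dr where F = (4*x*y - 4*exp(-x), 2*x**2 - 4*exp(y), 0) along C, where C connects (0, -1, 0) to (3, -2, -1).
-40 - 4*exp(-2) + 4*exp(-3) + 4*exp(-1)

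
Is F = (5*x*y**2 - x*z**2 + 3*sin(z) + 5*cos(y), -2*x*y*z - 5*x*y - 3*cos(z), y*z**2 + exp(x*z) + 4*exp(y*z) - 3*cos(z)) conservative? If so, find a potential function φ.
No, ∇×F = (2*x*y + z**2 + 4*z*exp(y*z) - 3*sin(z), -2*x*z - z*exp(x*z) + 3*cos(z), -10*x*y - 2*y*z - 5*y + 5*sin(y)) ≠ 0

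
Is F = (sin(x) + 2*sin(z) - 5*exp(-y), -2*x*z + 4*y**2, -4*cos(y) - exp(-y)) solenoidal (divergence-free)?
No, ∇·F = 8*y + cos(x)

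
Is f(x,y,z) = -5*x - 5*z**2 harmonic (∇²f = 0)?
No, ∇²f = -10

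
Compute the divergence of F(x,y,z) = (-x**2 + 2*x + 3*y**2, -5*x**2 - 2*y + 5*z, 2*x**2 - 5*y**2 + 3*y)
-2*x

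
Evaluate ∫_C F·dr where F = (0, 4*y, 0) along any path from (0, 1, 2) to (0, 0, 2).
-2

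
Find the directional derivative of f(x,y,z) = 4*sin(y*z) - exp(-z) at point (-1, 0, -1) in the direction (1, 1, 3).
sqrt(11)*(-4 + 3*E)/11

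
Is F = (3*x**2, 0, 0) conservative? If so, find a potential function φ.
Yes, F is conservative. φ = x**3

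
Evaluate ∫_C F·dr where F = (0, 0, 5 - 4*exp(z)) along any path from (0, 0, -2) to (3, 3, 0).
4*exp(-2) + 6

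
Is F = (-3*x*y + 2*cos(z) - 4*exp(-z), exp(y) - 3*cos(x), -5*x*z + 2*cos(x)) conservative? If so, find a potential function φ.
No, ∇×F = (0, 5*z + 2*sin(x) - 2*sin(z) + 4*exp(-z), 3*x + 3*sin(x)) ≠ 0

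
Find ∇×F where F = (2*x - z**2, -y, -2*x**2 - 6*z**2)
(0, 4*x - 2*z, 0)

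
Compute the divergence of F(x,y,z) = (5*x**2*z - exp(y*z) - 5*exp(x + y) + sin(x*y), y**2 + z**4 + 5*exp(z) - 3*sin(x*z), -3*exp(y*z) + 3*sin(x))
10*x*z - 3*y*exp(y*z) + y*cos(x*y) + 2*y - 5*exp(x + y)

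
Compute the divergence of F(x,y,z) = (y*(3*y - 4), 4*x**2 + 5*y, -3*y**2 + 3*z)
8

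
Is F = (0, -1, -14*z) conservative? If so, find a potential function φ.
Yes, F is conservative. φ = -y - 7*z**2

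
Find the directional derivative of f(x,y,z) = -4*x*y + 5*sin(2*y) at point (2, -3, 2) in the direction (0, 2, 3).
4*sqrt(13)*(-4 + 5*cos(6))/13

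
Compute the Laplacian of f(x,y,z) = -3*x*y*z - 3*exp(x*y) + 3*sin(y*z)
-3*x**2*exp(x*y) - 3*y**2*exp(x*y) - 3*y**2*sin(y*z) - 3*z**2*sin(y*z)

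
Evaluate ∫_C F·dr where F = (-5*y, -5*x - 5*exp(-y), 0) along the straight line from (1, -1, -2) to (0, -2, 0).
-5*E - 5 + 5*exp(2)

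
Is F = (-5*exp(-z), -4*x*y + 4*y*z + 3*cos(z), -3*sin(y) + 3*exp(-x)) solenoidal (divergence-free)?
No, ∇·F = -4*x + 4*z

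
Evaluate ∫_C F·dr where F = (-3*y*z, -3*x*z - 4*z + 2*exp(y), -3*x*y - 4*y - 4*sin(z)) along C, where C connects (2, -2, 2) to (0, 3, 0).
-36 - 2*exp(-2) - 4*cos(2) + 2*exp(3)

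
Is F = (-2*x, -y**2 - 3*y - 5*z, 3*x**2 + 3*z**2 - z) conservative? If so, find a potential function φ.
No, ∇×F = (5, -6*x, 0) ≠ 0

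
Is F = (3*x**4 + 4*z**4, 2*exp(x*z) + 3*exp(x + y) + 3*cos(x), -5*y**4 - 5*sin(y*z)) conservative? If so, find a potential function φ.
No, ∇×F = (-2*x*exp(x*z) - 20*y**3 - 5*z*cos(y*z), 16*z**3, 2*z*exp(x*z) + 3*exp(x + y) - 3*sin(x)) ≠ 0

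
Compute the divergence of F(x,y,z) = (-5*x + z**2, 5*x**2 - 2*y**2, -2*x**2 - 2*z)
-4*y - 7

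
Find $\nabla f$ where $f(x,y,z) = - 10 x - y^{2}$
(-10, -2*y, 0)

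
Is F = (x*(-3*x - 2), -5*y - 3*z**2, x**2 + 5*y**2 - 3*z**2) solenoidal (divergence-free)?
No, ∇·F = -6*x - 6*z - 7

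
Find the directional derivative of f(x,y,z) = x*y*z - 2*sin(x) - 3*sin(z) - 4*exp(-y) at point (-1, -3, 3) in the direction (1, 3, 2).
sqrt(14)*(-6 - cos(1) - 3*cos(3) + 6*exp(3))/7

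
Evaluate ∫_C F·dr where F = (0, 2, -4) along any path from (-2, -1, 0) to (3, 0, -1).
6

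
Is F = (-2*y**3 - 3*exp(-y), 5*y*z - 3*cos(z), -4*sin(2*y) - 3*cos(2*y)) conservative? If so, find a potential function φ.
No, ∇×F = (-5*y + 6*sin(2*y) - 3*sin(z) - 8*cos(2*y), 0, 6*y**2 - 3*exp(-y)) ≠ 0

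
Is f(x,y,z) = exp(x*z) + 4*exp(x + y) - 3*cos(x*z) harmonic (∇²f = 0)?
No, ∇²f = x**2*(exp(x*z) + 3*cos(x*z)) + z**2*exp(x*z) + 3*z**2*cos(x*z) + 8*exp(x + y)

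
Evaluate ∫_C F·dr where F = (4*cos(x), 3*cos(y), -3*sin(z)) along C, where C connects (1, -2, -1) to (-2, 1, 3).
3*cos(3) - 3*cos(1) - sin(2) - sin(1)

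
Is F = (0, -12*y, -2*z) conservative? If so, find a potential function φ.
Yes, F is conservative. φ = -6*y**2 - z**2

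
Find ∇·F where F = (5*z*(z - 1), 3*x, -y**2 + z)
1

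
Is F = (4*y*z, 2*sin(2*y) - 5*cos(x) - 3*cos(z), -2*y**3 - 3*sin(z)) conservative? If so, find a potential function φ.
No, ∇×F = (-6*y**2 - 3*sin(z), 4*y, -4*z + 5*sin(x)) ≠ 0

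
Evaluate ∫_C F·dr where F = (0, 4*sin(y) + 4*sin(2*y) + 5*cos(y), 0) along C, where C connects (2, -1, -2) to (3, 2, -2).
-2*cos(2) - 2*cos(4) + 4*cos(1) + 5*sin(1) + 5*sin(2)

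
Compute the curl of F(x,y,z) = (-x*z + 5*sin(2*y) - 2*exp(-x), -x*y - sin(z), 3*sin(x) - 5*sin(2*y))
(-10*cos(2*y) + cos(z), -x - 3*cos(x), -y - 10*cos(2*y))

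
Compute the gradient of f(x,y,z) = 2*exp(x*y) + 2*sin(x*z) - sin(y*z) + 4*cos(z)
(2*y*exp(x*y) + 2*z*cos(x*z), 2*x*exp(x*y) - z*cos(y*z), 2*x*cos(x*z) - y*cos(y*z) - 4*sin(z))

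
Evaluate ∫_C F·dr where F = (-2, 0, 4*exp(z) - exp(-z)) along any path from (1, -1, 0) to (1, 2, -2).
-5 + 4*exp(-2) + exp(2)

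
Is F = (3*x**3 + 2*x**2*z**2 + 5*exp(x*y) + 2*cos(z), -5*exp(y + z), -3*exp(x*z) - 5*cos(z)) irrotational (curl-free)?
No, ∇×F = (5*exp(y + z), 4*x**2*z + 3*z*exp(x*z) - 2*sin(z), -5*x*exp(x*y))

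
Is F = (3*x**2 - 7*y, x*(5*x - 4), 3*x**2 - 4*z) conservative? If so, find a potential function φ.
No, ∇×F = (0, -6*x, 10*x + 3) ≠ 0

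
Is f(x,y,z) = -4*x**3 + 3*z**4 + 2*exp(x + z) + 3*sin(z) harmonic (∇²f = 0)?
No, ∇²f = -24*x + 36*z**2 + 4*exp(x + z) - 3*sin(z)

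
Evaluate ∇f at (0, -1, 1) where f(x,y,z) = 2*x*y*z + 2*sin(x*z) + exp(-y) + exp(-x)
(-1, -E, 0)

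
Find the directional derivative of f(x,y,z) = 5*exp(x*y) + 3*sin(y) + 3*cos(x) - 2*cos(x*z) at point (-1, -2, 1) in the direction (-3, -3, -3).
sqrt(3)*(-sin(1) - cos(2) + 5*exp(2))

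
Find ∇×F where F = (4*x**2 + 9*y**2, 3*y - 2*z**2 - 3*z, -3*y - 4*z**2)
(4*z, 0, -18*y)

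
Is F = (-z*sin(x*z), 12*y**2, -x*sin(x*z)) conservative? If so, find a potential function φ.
Yes, F is conservative. φ = 4*y**3 + cos(x*z)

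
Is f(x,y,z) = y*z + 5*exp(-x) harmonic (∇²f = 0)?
No, ∇²f = 5*exp(-x)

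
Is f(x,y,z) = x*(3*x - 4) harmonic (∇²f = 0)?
No, ∇²f = 6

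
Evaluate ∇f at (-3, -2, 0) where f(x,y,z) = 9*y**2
(0, -36, 0)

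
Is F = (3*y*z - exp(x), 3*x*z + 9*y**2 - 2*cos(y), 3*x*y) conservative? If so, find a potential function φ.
Yes, F is conservative. φ = 3*x*y*z + 3*y**3 - exp(x) - 2*sin(y)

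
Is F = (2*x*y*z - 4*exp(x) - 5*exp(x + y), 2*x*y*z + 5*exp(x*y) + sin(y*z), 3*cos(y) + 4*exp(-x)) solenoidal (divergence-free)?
No, ∇·F = 2*x*z + 5*x*exp(x*y) + 2*y*z + z*cos(y*z) - 4*exp(x) - 5*exp(x + y)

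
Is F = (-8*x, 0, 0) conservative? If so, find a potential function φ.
Yes, F is conservative. φ = -4*x**2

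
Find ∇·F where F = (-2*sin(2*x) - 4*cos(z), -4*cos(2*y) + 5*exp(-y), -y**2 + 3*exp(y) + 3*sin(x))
8*sin(2*y) - 4*cos(2*x) - 5*exp(-y)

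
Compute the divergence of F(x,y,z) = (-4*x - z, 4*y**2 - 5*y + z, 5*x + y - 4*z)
8*y - 13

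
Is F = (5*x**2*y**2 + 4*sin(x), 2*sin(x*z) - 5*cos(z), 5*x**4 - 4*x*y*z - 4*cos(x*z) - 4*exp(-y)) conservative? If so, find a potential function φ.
No, ∇×F = (-4*x*z - 2*x*cos(x*z) - 5*sin(z) + 4*exp(-y), -20*x**3 + 4*y*z - 4*z*sin(x*z), -10*x**2*y + 2*z*cos(x*z)) ≠ 0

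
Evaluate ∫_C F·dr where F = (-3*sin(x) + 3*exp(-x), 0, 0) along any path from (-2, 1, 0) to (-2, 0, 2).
0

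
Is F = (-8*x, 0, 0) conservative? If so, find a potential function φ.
Yes, F is conservative. φ = -4*x**2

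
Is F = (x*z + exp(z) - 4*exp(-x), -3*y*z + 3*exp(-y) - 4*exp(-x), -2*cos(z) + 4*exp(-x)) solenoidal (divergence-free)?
No, ∇·F = -2*z + 2*sin(z) - 3*exp(-y) + 4*exp(-x)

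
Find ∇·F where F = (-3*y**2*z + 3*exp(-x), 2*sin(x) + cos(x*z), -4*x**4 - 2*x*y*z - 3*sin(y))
-2*x*y - 3*exp(-x)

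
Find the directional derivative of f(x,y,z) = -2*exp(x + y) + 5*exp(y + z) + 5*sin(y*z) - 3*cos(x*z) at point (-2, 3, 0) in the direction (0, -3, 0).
E*(2 - 5*exp(2))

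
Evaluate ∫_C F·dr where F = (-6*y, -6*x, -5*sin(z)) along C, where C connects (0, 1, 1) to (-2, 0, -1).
0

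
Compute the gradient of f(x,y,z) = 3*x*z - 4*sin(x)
(3*z - 4*cos(x), 0, 3*x)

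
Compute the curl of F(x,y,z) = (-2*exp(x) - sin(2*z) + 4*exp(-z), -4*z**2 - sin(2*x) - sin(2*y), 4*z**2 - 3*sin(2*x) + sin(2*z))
(8*z, 6*cos(2*x) - 2*cos(2*z) - 4*exp(-z), -2*cos(2*x))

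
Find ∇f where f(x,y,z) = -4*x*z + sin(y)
(-4*z, cos(y), -4*x)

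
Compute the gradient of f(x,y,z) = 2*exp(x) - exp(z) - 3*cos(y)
(2*exp(x), 3*sin(y), -exp(z))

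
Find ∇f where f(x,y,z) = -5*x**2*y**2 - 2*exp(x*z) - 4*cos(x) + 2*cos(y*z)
(-10*x*y**2 - 2*z*exp(x*z) + 4*sin(x), -10*x**2*y - 2*z*sin(y*z), -2*x*exp(x*z) - 2*y*sin(y*z))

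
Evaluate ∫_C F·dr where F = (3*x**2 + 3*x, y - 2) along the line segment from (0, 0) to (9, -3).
861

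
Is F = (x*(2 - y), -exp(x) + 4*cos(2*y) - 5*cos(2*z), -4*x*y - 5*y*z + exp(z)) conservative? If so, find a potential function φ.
No, ∇×F = (-4*x - 5*z - 10*sin(2*z), 4*y, x - exp(x)) ≠ 0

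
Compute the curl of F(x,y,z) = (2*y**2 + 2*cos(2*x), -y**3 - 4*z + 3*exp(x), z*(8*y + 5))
(8*z + 4, 0, -4*y + 3*exp(x))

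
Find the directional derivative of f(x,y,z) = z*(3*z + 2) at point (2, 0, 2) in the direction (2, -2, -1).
-14/3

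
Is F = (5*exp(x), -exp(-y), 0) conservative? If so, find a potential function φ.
Yes, F is conservative. φ = 5*exp(x) + exp(-y)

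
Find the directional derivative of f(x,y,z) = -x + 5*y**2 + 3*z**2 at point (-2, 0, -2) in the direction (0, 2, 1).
-12*sqrt(5)/5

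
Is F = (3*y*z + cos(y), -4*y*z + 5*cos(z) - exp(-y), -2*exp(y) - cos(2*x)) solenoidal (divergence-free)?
No, ∇·F = -4*z + exp(-y)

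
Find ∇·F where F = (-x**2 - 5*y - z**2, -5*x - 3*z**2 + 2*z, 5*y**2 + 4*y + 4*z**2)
-2*x + 8*z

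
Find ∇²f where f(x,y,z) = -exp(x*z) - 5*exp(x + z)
-x**2*exp(x*z) - z**2*exp(x*z) - 10*exp(x + z)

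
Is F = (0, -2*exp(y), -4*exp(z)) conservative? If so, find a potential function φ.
Yes, F is conservative. φ = -2*exp(y) - 4*exp(z)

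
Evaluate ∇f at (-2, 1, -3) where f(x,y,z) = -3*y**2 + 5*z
(0, -6, 5)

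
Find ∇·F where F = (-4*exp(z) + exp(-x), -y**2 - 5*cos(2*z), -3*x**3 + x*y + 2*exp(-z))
-2*y - 2*exp(-z) - exp(-x)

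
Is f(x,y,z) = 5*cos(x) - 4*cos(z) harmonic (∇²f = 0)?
No, ∇²f = -5*cos(x) + 4*cos(z)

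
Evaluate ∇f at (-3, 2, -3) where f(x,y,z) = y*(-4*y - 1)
(0, -17, 0)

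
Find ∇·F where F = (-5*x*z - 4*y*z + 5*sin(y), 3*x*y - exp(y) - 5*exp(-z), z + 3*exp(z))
3*x - 5*z - exp(y) + 3*exp(z) + 1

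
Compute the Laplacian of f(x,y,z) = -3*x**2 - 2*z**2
-10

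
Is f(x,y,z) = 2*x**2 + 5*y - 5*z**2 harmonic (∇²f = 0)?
No, ∇²f = -6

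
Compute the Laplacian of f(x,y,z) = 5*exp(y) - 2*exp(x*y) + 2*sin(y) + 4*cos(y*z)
-2*x**2*exp(x*y) - 2*y**2*exp(x*y) - 4*y**2*cos(y*z) - 4*z**2*cos(y*z) + 5*exp(y) - 2*sin(y)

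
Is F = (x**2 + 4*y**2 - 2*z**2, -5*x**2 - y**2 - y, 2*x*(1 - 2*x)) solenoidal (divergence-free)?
No, ∇·F = 2*x - 2*y - 1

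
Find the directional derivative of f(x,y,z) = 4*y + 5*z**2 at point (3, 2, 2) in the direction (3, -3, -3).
-8*sqrt(3)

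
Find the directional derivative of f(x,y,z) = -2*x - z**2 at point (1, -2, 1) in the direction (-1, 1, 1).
0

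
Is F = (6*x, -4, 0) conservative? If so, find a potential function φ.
Yes, F is conservative. φ = 3*x**2 - 4*y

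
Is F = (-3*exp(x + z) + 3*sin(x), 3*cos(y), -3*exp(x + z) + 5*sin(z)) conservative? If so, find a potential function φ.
Yes, F is conservative. φ = -3*exp(x + z) + 3*sin(y) - 3*cos(x) - 5*cos(z)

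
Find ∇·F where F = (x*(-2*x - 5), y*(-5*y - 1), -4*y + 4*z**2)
-4*x - 10*y + 8*z - 6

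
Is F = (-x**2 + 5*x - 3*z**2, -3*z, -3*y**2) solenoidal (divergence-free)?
No, ∇·F = 5 - 2*x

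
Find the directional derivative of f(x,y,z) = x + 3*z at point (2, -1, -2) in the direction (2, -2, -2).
-2*sqrt(3)/3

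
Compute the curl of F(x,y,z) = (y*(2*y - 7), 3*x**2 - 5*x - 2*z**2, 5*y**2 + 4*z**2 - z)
(10*y + 4*z, 0, 6*x - 4*y + 2)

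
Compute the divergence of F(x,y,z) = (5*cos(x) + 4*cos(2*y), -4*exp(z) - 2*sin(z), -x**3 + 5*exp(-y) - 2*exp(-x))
-5*sin(x)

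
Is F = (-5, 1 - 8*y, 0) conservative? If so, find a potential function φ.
Yes, F is conservative. φ = -5*x - 4*y**2 + y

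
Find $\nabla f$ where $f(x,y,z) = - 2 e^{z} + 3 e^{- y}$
(0, -3*exp(-y), -2*exp(z))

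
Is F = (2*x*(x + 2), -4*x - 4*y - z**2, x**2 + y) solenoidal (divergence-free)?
No, ∇·F = 4*x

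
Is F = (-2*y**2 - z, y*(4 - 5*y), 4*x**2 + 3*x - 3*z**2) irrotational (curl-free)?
No, ∇×F = (0, -8*x - 4, 4*y)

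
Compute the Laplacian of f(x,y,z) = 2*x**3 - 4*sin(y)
12*x + 4*sin(y)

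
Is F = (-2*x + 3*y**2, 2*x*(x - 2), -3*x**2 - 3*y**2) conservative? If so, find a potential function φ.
No, ∇×F = (-6*y, 6*x, 4*x - 6*y - 4) ≠ 0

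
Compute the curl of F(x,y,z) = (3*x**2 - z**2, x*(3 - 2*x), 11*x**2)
(0, -22*x - 2*z, 3 - 4*x)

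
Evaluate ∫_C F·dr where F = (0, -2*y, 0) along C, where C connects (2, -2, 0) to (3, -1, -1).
3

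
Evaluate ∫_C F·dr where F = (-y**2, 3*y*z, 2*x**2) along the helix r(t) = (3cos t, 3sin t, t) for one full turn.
9*pi/2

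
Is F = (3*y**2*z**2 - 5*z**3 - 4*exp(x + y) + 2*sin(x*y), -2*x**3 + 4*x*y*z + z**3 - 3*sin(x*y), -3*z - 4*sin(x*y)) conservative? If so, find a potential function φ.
No, ∇×F = (-4*x*y - 4*x*cos(x*y) - 3*z**2, 6*y**2*z + 4*y*cos(x*y) - 15*z**2, -6*x**2 - 2*x*cos(x*y) - 6*y*z**2 + 4*y*z - 3*y*cos(x*y) + 4*exp(x + y)) ≠ 0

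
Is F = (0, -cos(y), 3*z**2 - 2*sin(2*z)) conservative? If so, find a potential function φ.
Yes, F is conservative. φ = z**3 - sin(y) + cos(2*z)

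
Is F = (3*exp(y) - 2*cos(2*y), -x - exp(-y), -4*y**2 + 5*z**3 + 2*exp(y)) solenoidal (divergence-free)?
No, ∇·F = 15*z**2 + exp(-y)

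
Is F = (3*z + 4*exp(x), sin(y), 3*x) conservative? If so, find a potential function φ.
Yes, F is conservative. φ = 3*x*z + 4*exp(x) - cos(y)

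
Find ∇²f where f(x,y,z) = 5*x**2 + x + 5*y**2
20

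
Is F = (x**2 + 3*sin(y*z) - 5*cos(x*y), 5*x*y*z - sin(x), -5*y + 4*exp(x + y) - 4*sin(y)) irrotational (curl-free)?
No, ∇×F = (-5*x*y + 4*exp(x + y) - 4*cos(y) - 5, 3*y*cos(y*z) - 4*exp(x + y), -5*x*sin(x*y) + 5*y*z - 3*z*cos(y*z) - cos(x))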